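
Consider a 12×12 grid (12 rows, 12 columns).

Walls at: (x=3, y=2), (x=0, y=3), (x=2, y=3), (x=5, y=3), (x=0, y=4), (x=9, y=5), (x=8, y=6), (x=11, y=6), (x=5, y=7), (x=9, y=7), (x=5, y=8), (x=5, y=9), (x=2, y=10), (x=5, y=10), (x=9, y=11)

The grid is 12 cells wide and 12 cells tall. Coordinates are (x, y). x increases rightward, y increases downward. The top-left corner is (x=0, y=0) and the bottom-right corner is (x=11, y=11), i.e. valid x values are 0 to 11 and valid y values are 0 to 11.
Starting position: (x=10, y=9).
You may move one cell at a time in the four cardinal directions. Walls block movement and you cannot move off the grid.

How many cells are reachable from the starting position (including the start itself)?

Answer: Reachable cells: 129

Derivation:
BFS flood-fill from (x=10, y=9):
  Distance 0: (x=10, y=9)
  Distance 1: (x=10, y=8), (x=9, y=9), (x=11, y=9), (x=10, y=10)
  Distance 2: (x=10, y=7), (x=9, y=8), (x=11, y=8), (x=8, y=9), (x=9, y=10), (x=11, y=10), (x=10, y=11)
  Distance 3: (x=10, y=6), (x=11, y=7), (x=8, y=8), (x=7, y=9), (x=8, y=10), (x=11, y=11)
  Distance 4: (x=10, y=5), (x=9, y=6), (x=8, y=7), (x=7, y=8), (x=6, y=9), (x=7, y=10), (x=8, y=11)
  Distance 5: (x=10, y=4), (x=11, y=5), (x=7, y=7), (x=6, y=8), (x=6, y=10), (x=7, y=11)
  Distance 6: (x=10, y=3), (x=9, y=4), (x=11, y=4), (x=7, y=6), (x=6, y=7), (x=6, y=11)
  Distance 7: (x=10, y=2), (x=9, y=3), (x=11, y=3), (x=8, y=4), (x=7, y=5), (x=6, y=6), (x=5, y=11)
  Distance 8: (x=10, y=1), (x=9, y=2), (x=11, y=2), (x=8, y=3), (x=7, y=4), (x=6, y=5), (x=8, y=5), (x=5, y=6), (x=4, y=11)
  Distance 9: (x=10, y=0), (x=9, y=1), (x=11, y=1), (x=8, y=2), (x=7, y=3), (x=6, y=4), (x=5, y=5), (x=4, y=6), (x=4, y=10), (x=3, y=11)
  Distance 10: (x=9, y=0), (x=11, y=0), (x=8, y=1), (x=7, y=2), (x=6, y=3), (x=5, y=4), (x=4, y=5), (x=3, y=6), (x=4, y=7), (x=4, y=9), (x=3, y=10), (x=2, y=11)
  Distance 11: (x=8, y=0), (x=7, y=1), (x=6, y=2), (x=4, y=4), (x=3, y=5), (x=2, y=6), (x=3, y=7), (x=4, y=8), (x=3, y=9), (x=1, y=11)
  Distance 12: (x=7, y=0), (x=6, y=1), (x=5, y=2), (x=4, y=3), (x=3, y=4), (x=2, y=5), (x=1, y=6), (x=2, y=7), (x=3, y=8), (x=2, y=9), (x=1, y=10), (x=0, y=11)
  Distance 13: (x=6, y=0), (x=5, y=1), (x=4, y=2), (x=3, y=3), (x=2, y=4), (x=1, y=5), (x=0, y=6), (x=1, y=7), (x=2, y=8), (x=1, y=9), (x=0, y=10)
  Distance 14: (x=5, y=0), (x=4, y=1), (x=1, y=4), (x=0, y=5), (x=0, y=7), (x=1, y=8), (x=0, y=9)
  Distance 15: (x=4, y=0), (x=3, y=1), (x=1, y=3), (x=0, y=8)
  Distance 16: (x=3, y=0), (x=2, y=1), (x=1, y=2)
  Distance 17: (x=2, y=0), (x=1, y=1), (x=0, y=2), (x=2, y=2)
  Distance 18: (x=1, y=0), (x=0, y=1)
  Distance 19: (x=0, y=0)
Total reachable: 129 (grid has 129 open cells total)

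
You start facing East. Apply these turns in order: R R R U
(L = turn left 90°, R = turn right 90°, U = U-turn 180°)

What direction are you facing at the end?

Start: East
  R (right (90° clockwise)) -> South
  R (right (90° clockwise)) -> West
  R (right (90° clockwise)) -> North
  U (U-turn (180°)) -> South
Final: South

Answer: Final heading: South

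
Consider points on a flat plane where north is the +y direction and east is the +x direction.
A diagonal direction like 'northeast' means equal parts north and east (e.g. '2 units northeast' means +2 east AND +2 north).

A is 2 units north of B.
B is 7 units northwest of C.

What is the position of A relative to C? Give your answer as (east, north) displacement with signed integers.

Place C at the origin (east=0, north=0).
  B is 7 units northwest of C: delta (east=-7, north=+7); B at (east=-7, north=7).
  A is 2 units north of B: delta (east=+0, north=+2); A at (east=-7, north=9).
Therefore A relative to C: (east=-7, north=9).

Answer: A is at (east=-7, north=9) relative to C.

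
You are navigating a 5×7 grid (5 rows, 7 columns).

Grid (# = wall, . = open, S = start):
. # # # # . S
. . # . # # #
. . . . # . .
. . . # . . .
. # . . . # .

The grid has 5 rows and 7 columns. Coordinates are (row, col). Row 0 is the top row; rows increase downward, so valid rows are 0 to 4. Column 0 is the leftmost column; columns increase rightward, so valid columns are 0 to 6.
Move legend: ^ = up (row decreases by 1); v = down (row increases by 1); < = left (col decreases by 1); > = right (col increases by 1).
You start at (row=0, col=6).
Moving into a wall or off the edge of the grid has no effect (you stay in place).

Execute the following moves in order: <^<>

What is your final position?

Answer: Final position: (row=0, col=6)

Derivation:
Start: (row=0, col=6)
  < (left): (row=0, col=6) -> (row=0, col=5)
  ^ (up): blocked, stay at (row=0, col=5)
  < (left): blocked, stay at (row=0, col=5)
  > (right): (row=0, col=5) -> (row=0, col=6)
Final: (row=0, col=6)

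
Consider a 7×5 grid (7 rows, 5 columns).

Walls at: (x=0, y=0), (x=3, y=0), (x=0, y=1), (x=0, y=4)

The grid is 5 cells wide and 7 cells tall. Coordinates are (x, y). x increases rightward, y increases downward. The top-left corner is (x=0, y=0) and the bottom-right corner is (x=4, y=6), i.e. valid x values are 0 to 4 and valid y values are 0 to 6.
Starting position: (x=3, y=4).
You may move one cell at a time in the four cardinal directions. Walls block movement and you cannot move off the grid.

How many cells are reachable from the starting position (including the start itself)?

BFS flood-fill from (x=3, y=4):
  Distance 0: (x=3, y=4)
  Distance 1: (x=3, y=3), (x=2, y=4), (x=4, y=4), (x=3, y=5)
  Distance 2: (x=3, y=2), (x=2, y=3), (x=4, y=3), (x=1, y=4), (x=2, y=5), (x=4, y=5), (x=3, y=6)
  Distance 3: (x=3, y=1), (x=2, y=2), (x=4, y=2), (x=1, y=3), (x=1, y=5), (x=2, y=6), (x=4, y=6)
  Distance 4: (x=2, y=1), (x=4, y=1), (x=1, y=2), (x=0, y=3), (x=0, y=5), (x=1, y=6)
  Distance 5: (x=2, y=0), (x=4, y=0), (x=1, y=1), (x=0, y=2), (x=0, y=6)
  Distance 6: (x=1, y=0)
Total reachable: 31 (grid has 31 open cells total)

Answer: Reachable cells: 31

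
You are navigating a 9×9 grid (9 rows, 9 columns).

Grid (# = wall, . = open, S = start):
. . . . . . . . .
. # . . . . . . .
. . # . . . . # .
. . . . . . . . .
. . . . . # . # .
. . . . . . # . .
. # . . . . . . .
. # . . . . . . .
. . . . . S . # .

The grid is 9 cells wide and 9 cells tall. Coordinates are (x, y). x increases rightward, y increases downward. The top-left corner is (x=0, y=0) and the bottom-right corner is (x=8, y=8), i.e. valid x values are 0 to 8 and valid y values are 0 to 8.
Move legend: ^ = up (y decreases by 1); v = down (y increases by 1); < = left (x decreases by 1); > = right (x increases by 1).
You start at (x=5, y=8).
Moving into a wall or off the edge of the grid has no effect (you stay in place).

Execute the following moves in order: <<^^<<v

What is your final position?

Start: (x=5, y=8)
  < (left): (x=5, y=8) -> (x=4, y=8)
  < (left): (x=4, y=8) -> (x=3, y=8)
  ^ (up): (x=3, y=8) -> (x=3, y=7)
  ^ (up): (x=3, y=7) -> (x=3, y=6)
  < (left): (x=3, y=6) -> (x=2, y=6)
  < (left): blocked, stay at (x=2, y=6)
  v (down): (x=2, y=6) -> (x=2, y=7)
Final: (x=2, y=7)

Answer: Final position: (x=2, y=7)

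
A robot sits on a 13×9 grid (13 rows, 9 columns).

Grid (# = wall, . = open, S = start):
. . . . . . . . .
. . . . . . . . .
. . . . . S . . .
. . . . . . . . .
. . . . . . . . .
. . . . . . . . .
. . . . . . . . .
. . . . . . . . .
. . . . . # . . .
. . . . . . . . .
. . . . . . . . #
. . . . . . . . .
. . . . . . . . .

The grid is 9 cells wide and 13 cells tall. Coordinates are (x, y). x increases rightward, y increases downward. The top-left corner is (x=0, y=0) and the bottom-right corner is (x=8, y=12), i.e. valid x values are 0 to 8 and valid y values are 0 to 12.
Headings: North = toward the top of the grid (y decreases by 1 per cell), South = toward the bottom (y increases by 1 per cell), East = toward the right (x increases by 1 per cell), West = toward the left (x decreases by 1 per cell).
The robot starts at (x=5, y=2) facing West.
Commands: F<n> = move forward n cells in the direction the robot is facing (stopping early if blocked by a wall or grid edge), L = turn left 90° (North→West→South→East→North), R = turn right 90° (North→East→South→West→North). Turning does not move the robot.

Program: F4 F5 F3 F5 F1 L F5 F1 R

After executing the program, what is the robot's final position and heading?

Answer: Final position: (x=0, y=8), facing West

Derivation:
Start: (x=5, y=2), facing West
  F4: move forward 4, now at (x=1, y=2)
  F5: move forward 1/5 (blocked), now at (x=0, y=2)
  F3: move forward 0/3 (blocked), now at (x=0, y=2)
  F5: move forward 0/5 (blocked), now at (x=0, y=2)
  F1: move forward 0/1 (blocked), now at (x=0, y=2)
  L: turn left, now facing South
  F5: move forward 5, now at (x=0, y=7)
  F1: move forward 1, now at (x=0, y=8)
  R: turn right, now facing West
Final: (x=0, y=8), facing West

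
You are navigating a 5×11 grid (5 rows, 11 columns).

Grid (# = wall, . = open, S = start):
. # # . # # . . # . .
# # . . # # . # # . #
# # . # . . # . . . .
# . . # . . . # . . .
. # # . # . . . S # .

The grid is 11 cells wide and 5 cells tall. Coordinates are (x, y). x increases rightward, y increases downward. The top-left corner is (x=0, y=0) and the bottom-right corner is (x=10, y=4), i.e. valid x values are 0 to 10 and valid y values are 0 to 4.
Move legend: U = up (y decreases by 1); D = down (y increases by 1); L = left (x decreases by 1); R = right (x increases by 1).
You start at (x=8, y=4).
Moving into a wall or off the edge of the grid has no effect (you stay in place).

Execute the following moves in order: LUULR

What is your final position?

Answer: Final position: (x=7, y=4)

Derivation:
Start: (x=8, y=4)
  L (left): (x=8, y=4) -> (x=7, y=4)
  U (up): blocked, stay at (x=7, y=4)
  U (up): blocked, stay at (x=7, y=4)
  L (left): (x=7, y=4) -> (x=6, y=4)
  R (right): (x=6, y=4) -> (x=7, y=4)
Final: (x=7, y=4)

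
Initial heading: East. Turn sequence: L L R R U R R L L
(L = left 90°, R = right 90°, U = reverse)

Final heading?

Answer: Final heading: West

Derivation:
Start: East
  L (left (90° counter-clockwise)) -> North
  L (left (90° counter-clockwise)) -> West
  R (right (90° clockwise)) -> North
  R (right (90° clockwise)) -> East
  U (U-turn (180°)) -> West
  R (right (90° clockwise)) -> North
  R (right (90° clockwise)) -> East
  L (left (90° counter-clockwise)) -> North
  L (left (90° counter-clockwise)) -> West
Final: West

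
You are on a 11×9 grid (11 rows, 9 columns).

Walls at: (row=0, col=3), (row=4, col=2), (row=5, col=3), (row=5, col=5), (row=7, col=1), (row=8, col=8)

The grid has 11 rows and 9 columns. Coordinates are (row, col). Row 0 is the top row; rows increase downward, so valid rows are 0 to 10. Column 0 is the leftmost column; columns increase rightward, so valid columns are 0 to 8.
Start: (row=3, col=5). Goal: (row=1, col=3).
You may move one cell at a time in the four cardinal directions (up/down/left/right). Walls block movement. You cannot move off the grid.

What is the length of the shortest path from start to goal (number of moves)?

BFS from (row=3, col=5) until reaching (row=1, col=3):
  Distance 0: (row=3, col=5)
  Distance 1: (row=2, col=5), (row=3, col=4), (row=3, col=6), (row=4, col=5)
  Distance 2: (row=1, col=5), (row=2, col=4), (row=2, col=6), (row=3, col=3), (row=3, col=7), (row=4, col=4), (row=4, col=6)
  Distance 3: (row=0, col=5), (row=1, col=4), (row=1, col=6), (row=2, col=3), (row=2, col=7), (row=3, col=2), (row=3, col=8), (row=4, col=3), (row=4, col=7), (row=5, col=4), (row=5, col=6)
  Distance 4: (row=0, col=4), (row=0, col=6), (row=1, col=3), (row=1, col=7), (row=2, col=2), (row=2, col=8), (row=3, col=1), (row=4, col=8), (row=5, col=7), (row=6, col=4), (row=6, col=6)  <- goal reached here
One shortest path (4 moves): (row=3, col=5) -> (row=3, col=4) -> (row=3, col=3) -> (row=2, col=3) -> (row=1, col=3)

Answer: Shortest path length: 4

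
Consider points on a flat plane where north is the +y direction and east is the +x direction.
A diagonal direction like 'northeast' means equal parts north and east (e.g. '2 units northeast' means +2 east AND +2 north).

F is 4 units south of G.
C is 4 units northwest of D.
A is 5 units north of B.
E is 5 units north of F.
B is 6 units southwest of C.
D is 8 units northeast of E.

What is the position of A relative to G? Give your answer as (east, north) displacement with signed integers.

Place G at the origin (east=0, north=0).
  F is 4 units south of G: delta (east=+0, north=-4); F at (east=0, north=-4).
  E is 5 units north of F: delta (east=+0, north=+5); E at (east=0, north=1).
  D is 8 units northeast of E: delta (east=+8, north=+8); D at (east=8, north=9).
  C is 4 units northwest of D: delta (east=-4, north=+4); C at (east=4, north=13).
  B is 6 units southwest of C: delta (east=-6, north=-6); B at (east=-2, north=7).
  A is 5 units north of B: delta (east=+0, north=+5); A at (east=-2, north=12).
Therefore A relative to G: (east=-2, north=12).

Answer: A is at (east=-2, north=12) relative to G.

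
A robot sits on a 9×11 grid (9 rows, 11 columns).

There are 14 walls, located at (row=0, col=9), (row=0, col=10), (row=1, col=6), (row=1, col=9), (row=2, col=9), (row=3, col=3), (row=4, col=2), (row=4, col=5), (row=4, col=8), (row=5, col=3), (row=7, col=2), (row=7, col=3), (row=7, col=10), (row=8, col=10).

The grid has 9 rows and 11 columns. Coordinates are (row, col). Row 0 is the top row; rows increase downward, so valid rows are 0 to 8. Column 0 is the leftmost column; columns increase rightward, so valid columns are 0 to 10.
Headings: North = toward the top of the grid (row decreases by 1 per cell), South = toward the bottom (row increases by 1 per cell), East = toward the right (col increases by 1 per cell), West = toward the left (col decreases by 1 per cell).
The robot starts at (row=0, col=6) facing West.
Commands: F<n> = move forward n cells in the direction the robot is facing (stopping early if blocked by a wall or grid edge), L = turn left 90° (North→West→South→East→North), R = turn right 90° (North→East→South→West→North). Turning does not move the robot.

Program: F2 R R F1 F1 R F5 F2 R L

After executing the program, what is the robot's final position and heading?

Answer: Final position: (row=0, col=6), facing South

Derivation:
Start: (row=0, col=6), facing West
  F2: move forward 2, now at (row=0, col=4)
  R: turn right, now facing North
  R: turn right, now facing East
  F1: move forward 1, now at (row=0, col=5)
  F1: move forward 1, now at (row=0, col=6)
  R: turn right, now facing South
  F5: move forward 0/5 (blocked), now at (row=0, col=6)
  F2: move forward 0/2 (blocked), now at (row=0, col=6)
  R: turn right, now facing West
  L: turn left, now facing South
Final: (row=0, col=6), facing South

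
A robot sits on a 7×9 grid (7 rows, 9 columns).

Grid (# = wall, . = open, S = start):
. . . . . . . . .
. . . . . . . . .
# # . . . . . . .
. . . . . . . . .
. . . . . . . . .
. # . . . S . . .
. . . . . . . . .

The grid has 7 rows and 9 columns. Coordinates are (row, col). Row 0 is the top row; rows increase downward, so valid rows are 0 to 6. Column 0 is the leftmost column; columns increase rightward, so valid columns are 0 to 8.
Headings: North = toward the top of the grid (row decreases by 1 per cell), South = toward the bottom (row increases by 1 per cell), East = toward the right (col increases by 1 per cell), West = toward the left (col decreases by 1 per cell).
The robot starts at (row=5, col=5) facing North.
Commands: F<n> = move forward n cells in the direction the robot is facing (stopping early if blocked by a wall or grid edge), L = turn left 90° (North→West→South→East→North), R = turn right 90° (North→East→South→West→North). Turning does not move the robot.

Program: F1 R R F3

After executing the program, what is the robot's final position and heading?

Answer: Final position: (row=6, col=5), facing South

Derivation:
Start: (row=5, col=5), facing North
  F1: move forward 1, now at (row=4, col=5)
  R: turn right, now facing East
  R: turn right, now facing South
  F3: move forward 2/3 (blocked), now at (row=6, col=5)
Final: (row=6, col=5), facing South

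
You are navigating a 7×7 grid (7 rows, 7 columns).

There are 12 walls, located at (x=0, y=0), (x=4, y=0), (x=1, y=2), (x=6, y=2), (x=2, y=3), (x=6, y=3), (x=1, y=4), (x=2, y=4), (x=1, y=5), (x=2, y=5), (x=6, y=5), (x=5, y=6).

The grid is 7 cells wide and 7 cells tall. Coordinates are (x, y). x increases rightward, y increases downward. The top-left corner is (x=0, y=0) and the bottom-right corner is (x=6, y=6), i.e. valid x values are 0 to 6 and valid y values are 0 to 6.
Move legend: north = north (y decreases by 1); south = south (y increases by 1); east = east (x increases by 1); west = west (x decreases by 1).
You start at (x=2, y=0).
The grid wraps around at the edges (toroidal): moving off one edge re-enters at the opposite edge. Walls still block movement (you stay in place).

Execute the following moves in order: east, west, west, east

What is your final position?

Start: (x=2, y=0)
  east (east): (x=2, y=0) -> (x=3, y=0)
  west (west): (x=3, y=0) -> (x=2, y=0)
  west (west): (x=2, y=0) -> (x=1, y=0)
  east (east): (x=1, y=0) -> (x=2, y=0)
Final: (x=2, y=0)

Answer: Final position: (x=2, y=0)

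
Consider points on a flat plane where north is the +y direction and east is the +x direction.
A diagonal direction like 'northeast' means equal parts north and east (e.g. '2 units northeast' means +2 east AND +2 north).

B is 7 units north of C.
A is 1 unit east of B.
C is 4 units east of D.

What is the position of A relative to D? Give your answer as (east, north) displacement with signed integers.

Answer: A is at (east=5, north=7) relative to D.

Derivation:
Place D at the origin (east=0, north=0).
  C is 4 units east of D: delta (east=+4, north=+0); C at (east=4, north=0).
  B is 7 units north of C: delta (east=+0, north=+7); B at (east=4, north=7).
  A is 1 unit east of B: delta (east=+1, north=+0); A at (east=5, north=7).
Therefore A relative to D: (east=5, north=7).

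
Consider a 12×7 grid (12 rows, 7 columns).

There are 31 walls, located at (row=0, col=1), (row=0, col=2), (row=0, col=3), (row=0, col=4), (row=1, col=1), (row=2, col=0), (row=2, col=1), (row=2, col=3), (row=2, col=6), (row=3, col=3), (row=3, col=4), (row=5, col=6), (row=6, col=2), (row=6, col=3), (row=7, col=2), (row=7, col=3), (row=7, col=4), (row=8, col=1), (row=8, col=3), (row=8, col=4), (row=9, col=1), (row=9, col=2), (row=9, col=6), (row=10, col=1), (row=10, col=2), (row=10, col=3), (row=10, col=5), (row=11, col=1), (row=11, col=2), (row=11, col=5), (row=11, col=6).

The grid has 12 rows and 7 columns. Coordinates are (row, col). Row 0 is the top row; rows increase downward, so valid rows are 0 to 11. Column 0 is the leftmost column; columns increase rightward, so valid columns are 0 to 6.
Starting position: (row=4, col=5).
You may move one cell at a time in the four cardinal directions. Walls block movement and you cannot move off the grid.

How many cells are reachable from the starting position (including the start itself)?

BFS flood-fill from (row=4, col=5):
  Distance 0: (row=4, col=5)
  Distance 1: (row=3, col=5), (row=4, col=4), (row=4, col=6), (row=5, col=5)
  Distance 2: (row=2, col=5), (row=3, col=6), (row=4, col=3), (row=5, col=4), (row=6, col=5)
  Distance 3: (row=1, col=5), (row=2, col=4), (row=4, col=2), (row=5, col=3), (row=6, col=4), (row=6, col=6), (row=7, col=5)
  Distance 4: (row=0, col=5), (row=1, col=4), (row=1, col=6), (row=3, col=2), (row=4, col=1), (row=5, col=2), (row=7, col=6), (row=8, col=5)
  Distance 5: (row=0, col=6), (row=1, col=3), (row=2, col=2), (row=3, col=1), (row=4, col=0), (row=5, col=1), (row=8, col=6), (row=9, col=5)
  Distance 6: (row=1, col=2), (row=3, col=0), (row=5, col=0), (row=6, col=1), (row=9, col=4)
  Distance 7: (row=6, col=0), (row=7, col=1), (row=9, col=3), (row=10, col=4)
  Distance 8: (row=7, col=0), (row=11, col=4)
  Distance 9: (row=8, col=0), (row=11, col=3)
  Distance 10: (row=9, col=0)
  Distance 11: (row=10, col=0)
  Distance 12: (row=11, col=0)
Total reachable: 49 (grid has 53 open cells total)

Answer: Reachable cells: 49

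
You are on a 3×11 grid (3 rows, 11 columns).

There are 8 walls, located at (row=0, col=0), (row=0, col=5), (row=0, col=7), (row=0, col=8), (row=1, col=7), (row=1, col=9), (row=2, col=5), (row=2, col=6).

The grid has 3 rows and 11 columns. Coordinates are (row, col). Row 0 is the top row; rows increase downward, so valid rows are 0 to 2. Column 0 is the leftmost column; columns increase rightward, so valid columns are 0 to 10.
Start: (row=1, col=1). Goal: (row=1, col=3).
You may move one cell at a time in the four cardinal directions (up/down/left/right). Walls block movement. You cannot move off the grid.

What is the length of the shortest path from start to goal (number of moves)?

Answer: Shortest path length: 2

Derivation:
BFS from (row=1, col=1) until reaching (row=1, col=3):
  Distance 0: (row=1, col=1)
  Distance 1: (row=0, col=1), (row=1, col=0), (row=1, col=2), (row=2, col=1)
  Distance 2: (row=0, col=2), (row=1, col=3), (row=2, col=0), (row=2, col=2)  <- goal reached here
One shortest path (2 moves): (row=1, col=1) -> (row=1, col=2) -> (row=1, col=3)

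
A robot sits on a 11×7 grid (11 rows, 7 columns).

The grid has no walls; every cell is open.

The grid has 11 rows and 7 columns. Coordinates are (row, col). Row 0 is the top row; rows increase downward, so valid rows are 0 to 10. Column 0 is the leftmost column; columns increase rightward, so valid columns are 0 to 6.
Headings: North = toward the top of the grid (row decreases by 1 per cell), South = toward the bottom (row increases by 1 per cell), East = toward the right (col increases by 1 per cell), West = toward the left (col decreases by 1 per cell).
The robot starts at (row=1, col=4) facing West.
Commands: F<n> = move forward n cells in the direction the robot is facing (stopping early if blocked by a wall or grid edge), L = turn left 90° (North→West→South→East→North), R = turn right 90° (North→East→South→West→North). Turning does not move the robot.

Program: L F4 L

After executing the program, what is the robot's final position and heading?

Start: (row=1, col=4), facing West
  L: turn left, now facing South
  F4: move forward 4, now at (row=5, col=4)
  L: turn left, now facing East
Final: (row=5, col=4), facing East

Answer: Final position: (row=5, col=4), facing East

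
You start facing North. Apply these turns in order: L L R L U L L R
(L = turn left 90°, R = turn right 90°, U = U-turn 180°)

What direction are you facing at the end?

Answer: Final heading: West

Derivation:
Start: North
  L (left (90° counter-clockwise)) -> West
  L (left (90° counter-clockwise)) -> South
  R (right (90° clockwise)) -> West
  L (left (90° counter-clockwise)) -> South
  U (U-turn (180°)) -> North
  L (left (90° counter-clockwise)) -> West
  L (left (90° counter-clockwise)) -> South
  R (right (90° clockwise)) -> West
Final: West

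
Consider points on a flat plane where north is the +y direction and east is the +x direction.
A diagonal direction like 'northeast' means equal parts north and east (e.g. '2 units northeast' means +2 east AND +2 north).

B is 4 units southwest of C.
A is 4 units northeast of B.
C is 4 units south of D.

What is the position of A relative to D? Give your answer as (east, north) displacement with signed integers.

Place D at the origin (east=0, north=0).
  C is 4 units south of D: delta (east=+0, north=-4); C at (east=0, north=-4).
  B is 4 units southwest of C: delta (east=-4, north=-4); B at (east=-4, north=-8).
  A is 4 units northeast of B: delta (east=+4, north=+4); A at (east=0, north=-4).
Therefore A relative to D: (east=0, north=-4).

Answer: A is at (east=0, north=-4) relative to D.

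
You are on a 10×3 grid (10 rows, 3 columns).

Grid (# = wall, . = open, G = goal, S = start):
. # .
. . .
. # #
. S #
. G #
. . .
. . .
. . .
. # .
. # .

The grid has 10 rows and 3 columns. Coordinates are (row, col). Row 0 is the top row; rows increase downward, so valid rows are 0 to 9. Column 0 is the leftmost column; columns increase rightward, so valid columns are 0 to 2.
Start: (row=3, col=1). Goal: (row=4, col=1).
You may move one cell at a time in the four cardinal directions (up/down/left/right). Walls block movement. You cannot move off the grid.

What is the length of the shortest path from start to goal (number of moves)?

Answer: Shortest path length: 1

Derivation:
BFS from (row=3, col=1) until reaching (row=4, col=1):
  Distance 0: (row=3, col=1)
  Distance 1: (row=3, col=0), (row=4, col=1)  <- goal reached here
One shortest path (1 moves): (row=3, col=1) -> (row=4, col=1)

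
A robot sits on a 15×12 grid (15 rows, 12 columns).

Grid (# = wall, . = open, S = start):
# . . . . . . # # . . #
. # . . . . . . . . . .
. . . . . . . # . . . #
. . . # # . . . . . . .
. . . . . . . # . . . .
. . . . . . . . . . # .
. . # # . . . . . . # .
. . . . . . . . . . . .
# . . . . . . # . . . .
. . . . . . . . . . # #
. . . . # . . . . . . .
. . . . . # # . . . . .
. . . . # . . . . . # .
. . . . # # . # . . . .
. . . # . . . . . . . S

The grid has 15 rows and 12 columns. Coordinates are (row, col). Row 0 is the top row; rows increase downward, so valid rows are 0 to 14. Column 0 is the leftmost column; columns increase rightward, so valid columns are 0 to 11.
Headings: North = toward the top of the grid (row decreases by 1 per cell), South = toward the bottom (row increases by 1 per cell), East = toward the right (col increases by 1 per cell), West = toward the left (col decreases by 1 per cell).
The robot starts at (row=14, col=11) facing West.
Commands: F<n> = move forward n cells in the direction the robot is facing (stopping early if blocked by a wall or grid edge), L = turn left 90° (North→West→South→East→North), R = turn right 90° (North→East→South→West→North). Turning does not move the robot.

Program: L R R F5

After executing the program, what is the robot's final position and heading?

Answer: Final position: (row=10, col=11), facing North

Derivation:
Start: (row=14, col=11), facing West
  L: turn left, now facing South
  R: turn right, now facing West
  R: turn right, now facing North
  F5: move forward 4/5 (blocked), now at (row=10, col=11)
Final: (row=10, col=11), facing North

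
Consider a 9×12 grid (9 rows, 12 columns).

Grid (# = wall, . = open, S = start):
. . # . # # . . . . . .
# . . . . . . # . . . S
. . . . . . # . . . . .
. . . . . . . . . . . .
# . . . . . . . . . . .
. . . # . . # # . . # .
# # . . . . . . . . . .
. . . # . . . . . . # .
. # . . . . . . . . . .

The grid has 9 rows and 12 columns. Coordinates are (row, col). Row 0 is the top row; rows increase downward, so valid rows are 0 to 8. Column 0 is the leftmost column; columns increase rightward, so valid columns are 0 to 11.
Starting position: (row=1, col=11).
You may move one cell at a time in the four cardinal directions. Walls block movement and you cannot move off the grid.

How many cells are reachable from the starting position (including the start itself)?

Answer: Reachable cells: 92

Derivation:
BFS flood-fill from (row=1, col=11):
  Distance 0: (row=1, col=11)
  Distance 1: (row=0, col=11), (row=1, col=10), (row=2, col=11)
  Distance 2: (row=0, col=10), (row=1, col=9), (row=2, col=10), (row=3, col=11)
  Distance 3: (row=0, col=9), (row=1, col=8), (row=2, col=9), (row=3, col=10), (row=4, col=11)
  Distance 4: (row=0, col=8), (row=2, col=8), (row=3, col=9), (row=4, col=10), (row=5, col=11)
  Distance 5: (row=0, col=7), (row=2, col=7), (row=3, col=8), (row=4, col=9), (row=6, col=11)
  Distance 6: (row=0, col=6), (row=3, col=7), (row=4, col=8), (row=5, col=9), (row=6, col=10), (row=7, col=11)
  Distance 7: (row=1, col=6), (row=3, col=6), (row=4, col=7), (row=5, col=8), (row=6, col=9), (row=8, col=11)
  Distance 8: (row=1, col=5), (row=3, col=5), (row=4, col=6), (row=6, col=8), (row=7, col=9), (row=8, col=10)
  Distance 9: (row=1, col=4), (row=2, col=5), (row=3, col=4), (row=4, col=5), (row=6, col=7), (row=7, col=8), (row=8, col=9)
  Distance 10: (row=1, col=3), (row=2, col=4), (row=3, col=3), (row=4, col=4), (row=5, col=5), (row=6, col=6), (row=7, col=7), (row=8, col=8)
  Distance 11: (row=0, col=3), (row=1, col=2), (row=2, col=3), (row=3, col=2), (row=4, col=3), (row=5, col=4), (row=6, col=5), (row=7, col=6), (row=8, col=7)
  Distance 12: (row=1, col=1), (row=2, col=2), (row=3, col=1), (row=4, col=2), (row=6, col=4), (row=7, col=5), (row=8, col=6)
  Distance 13: (row=0, col=1), (row=2, col=1), (row=3, col=0), (row=4, col=1), (row=5, col=2), (row=6, col=3), (row=7, col=4), (row=8, col=5)
  Distance 14: (row=0, col=0), (row=2, col=0), (row=5, col=1), (row=6, col=2), (row=8, col=4)
  Distance 15: (row=5, col=0), (row=7, col=2), (row=8, col=3)
  Distance 16: (row=7, col=1), (row=8, col=2)
  Distance 17: (row=7, col=0)
  Distance 18: (row=8, col=0)
Total reachable: 92 (grid has 92 open cells total)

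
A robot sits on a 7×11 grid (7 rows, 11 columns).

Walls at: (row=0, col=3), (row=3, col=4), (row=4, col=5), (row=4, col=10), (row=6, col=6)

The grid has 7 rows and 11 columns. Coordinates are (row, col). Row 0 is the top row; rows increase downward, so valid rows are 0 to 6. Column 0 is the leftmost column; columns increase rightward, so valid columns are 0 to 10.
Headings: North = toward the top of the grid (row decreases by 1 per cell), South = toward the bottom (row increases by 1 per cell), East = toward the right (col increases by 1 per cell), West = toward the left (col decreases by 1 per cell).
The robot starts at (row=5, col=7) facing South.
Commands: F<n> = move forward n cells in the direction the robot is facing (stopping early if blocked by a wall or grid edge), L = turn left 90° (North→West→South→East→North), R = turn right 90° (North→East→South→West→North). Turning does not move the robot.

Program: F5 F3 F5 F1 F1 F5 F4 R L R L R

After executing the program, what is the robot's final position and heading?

Answer: Final position: (row=6, col=7), facing West

Derivation:
Start: (row=5, col=7), facing South
  F5: move forward 1/5 (blocked), now at (row=6, col=7)
  F3: move forward 0/3 (blocked), now at (row=6, col=7)
  F5: move forward 0/5 (blocked), now at (row=6, col=7)
  F1: move forward 0/1 (blocked), now at (row=6, col=7)
  F1: move forward 0/1 (blocked), now at (row=6, col=7)
  F5: move forward 0/5 (blocked), now at (row=6, col=7)
  F4: move forward 0/4 (blocked), now at (row=6, col=7)
  R: turn right, now facing West
  L: turn left, now facing South
  R: turn right, now facing West
  L: turn left, now facing South
  R: turn right, now facing West
Final: (row=6, col=7), facing West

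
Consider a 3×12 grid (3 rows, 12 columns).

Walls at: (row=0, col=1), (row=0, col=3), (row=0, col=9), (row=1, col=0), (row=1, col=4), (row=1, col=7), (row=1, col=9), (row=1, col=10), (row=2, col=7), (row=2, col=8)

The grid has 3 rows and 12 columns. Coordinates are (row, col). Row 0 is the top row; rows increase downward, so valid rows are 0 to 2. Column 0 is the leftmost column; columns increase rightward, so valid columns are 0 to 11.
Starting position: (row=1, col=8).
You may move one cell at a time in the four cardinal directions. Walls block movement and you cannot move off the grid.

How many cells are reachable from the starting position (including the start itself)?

Answer: Reachable cells: 19

Derivation:
BFS flood-fill from (row=1, col=8):
  Distance 0: (row=1, col=8)
  Distance 1: (row=0, col=8)
  Distance 2: (row=0, col=7)
  Distance 3: (row=0, col=6)
  Distance 4: (row=0, col=5), (row=1, col=6)
  Distance 5: (row=0, col=4), (row=1, col=5), (row=2, col=6)
  Distance 6: (row=2, col=5)
  Distance 7: (row=2, col=4)
  Distance 8: (row=2, col=3)
  Distance 9: (row=1, col=3), (row=2, col=2)
  Distance 10: (row=1, col=2), (row=2, col=1)
  Distance 11: (row=0, col=2), (row=1, col=1), (row=2, col=0)
Total reachable: 19 (grid has 26 open cells total)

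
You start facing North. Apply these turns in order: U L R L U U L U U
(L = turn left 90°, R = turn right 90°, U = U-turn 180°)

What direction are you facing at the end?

Start: North
  U (U-turn (180°)) -> South
  L (left (90° counter-clockwise)) -> East
  R (right (90° clockwise)) -> South
  L (left (90° counter-clockwise)) -> East
  U (U-turn (180°)) -> West
  U (U-turn (180°)) -> East
  L (left (90° counter-clockwise)) -> North
  U (U-turn (180°)) -> South
  U (U-turn (180°)) -> North
Final: North

Answer: Final heading: North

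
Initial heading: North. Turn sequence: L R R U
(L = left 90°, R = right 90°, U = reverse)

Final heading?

Start: North
  L (left (90° counter-clockwise)) -> West
  R (right (90° clockwise)) -> North
  R (right (90° clockwise)) -> East
  U (U-turn (180°)) -> West
Final: West

Answer: Final heading: West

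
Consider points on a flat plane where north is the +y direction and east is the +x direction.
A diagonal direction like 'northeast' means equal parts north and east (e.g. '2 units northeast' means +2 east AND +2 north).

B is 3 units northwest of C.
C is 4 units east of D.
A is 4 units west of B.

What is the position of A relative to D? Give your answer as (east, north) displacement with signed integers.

Place D at the origin (east=0, north=0).
  C is 4 units east of D: delta (east=+4, north=+0); C at (east=4, north=0).
  B is 3 units northwest of C: delta (east=-3, north=+3); B at (east=1, north=3).
  A is 4 units west of B: delta (east=-4, north=+0); A at (east=-3, north=3).
Therefore A relative to D: (east=-3, north=3).

Answer: A is at (east=-3, north=3) relative to D.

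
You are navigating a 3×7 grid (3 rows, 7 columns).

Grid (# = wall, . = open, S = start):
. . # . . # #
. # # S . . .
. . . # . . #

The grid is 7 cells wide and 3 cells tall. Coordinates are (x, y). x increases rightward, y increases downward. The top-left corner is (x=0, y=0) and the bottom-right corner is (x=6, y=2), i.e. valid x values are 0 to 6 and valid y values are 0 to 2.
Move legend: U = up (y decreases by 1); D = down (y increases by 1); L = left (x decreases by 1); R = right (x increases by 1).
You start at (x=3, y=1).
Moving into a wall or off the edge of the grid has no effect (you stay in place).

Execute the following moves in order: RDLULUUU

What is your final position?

Answer: Final position: (x=3, y=0)

Derivation:
Start: (x=3, y=1)
  R (right): (x=3, y=1) -> (x=4, y=1)
  D (down): (x=4, y=1) -> (x=4, y=2)
  L (left): blocked, stay at (x=4, y=2)
  U (up): (x=4, y=2) -> (x=4, y=1)
  L (left): (x=4, y=1) -> (x=3, y=1)
  U (up): (x=3, y=1) -> (x=3, y=0)
  U (up): blocked, stay at (x=3, y=0)
  U (up): blocked, stay at (x=3, y=0)
Final: (x=3, y=0)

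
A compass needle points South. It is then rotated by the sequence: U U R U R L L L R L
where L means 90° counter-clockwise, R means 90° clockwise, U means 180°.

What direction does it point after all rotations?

Start: South
  U (U-turn (180°)) -> North
  U (U-turn (180°)) -> South
  R (right (90° clockwise)) -> West
  U (U-turn (180°)) -> East
  R (right (90° clockwise)) -> South
  L (left (90° counter-clockwise)) -> East
  L (left (90° counter-clockwise)) -> North
  L (left (90° counter-clockwise)) -> West
  R (right (90° clockwise)) -> North
  L (left (90° counter-clockwise)) -> West
Final: West

Answer: Final heading: West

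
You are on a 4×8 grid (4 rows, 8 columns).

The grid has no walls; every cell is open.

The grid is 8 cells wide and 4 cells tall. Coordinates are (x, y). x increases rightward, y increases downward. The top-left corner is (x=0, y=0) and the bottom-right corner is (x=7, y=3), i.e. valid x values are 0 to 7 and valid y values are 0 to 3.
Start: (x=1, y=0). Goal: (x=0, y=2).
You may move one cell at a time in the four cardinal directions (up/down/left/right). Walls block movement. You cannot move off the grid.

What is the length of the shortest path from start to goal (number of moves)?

Answer: Shortest path length: 3

Derivation:
BFS from (x=1, y=0) until reaching (x=0, y=2):
  Distance 0: (x=1, y=0)
  Distance 1: (x=0, y=0), (x=2, y=0), (x=1, y=1)
  Distance 2: (x=3, y=0), (x=0, y=1), (x=2, y=1), (x=1, y=2)
  Distance 3: (x=4, y=0), (x=3, y=1), (x=0, y=2), (x=2, y=2), (x=1, y=3)  <- goal reached here
One shortest path (3 moves): (x=1, y=0) -> (x=0, y=0) -> (x=0, y=1) -> (x=0, y=2)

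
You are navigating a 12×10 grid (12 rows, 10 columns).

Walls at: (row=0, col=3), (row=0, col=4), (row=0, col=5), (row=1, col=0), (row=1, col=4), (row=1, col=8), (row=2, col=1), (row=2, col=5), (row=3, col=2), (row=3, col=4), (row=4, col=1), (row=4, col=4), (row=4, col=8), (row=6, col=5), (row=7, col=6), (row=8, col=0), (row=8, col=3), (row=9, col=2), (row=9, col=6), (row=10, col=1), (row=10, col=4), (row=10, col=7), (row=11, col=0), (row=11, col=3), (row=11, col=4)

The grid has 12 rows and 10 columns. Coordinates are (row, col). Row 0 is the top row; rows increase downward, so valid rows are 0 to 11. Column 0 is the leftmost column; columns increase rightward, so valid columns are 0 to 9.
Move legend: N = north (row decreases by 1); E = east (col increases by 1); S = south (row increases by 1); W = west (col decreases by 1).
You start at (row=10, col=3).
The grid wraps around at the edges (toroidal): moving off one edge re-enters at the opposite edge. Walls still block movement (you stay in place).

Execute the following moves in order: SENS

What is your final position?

Start: (row=10, col=3)
  S (south): blocked, stay at (row=10, col=3)
  E (east): blocked, stay at (row=10, col=3)
  N (north): (row=10, col=3) -> (row=9, col=3)
  S (south): (row=9, col=3) -> (row=10, col=3)
Final: (row=10, col=3)

Answer: Final position: (row=10, col=3)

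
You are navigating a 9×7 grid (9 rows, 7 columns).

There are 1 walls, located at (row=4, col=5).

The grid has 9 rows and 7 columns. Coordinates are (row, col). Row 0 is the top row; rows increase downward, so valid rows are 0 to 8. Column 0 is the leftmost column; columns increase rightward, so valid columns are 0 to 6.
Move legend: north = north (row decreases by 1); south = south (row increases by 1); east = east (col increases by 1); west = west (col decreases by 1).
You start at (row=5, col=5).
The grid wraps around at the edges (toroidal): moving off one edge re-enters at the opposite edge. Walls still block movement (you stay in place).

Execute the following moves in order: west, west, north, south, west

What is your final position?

Answer: Final position: (row=5, col=2)

Derivation:
Start: (row=5, col=5)
  west (west): (row=5, col=5) -> (row=5, col=4)
  west (west): (row=5, col=4) -> (row=5, col=3)
  north (north): (row=5, col=3) -> (row=4, col=3)
  south (south): (row=4, col=3) -> (row=5, col=3)
  west (west): (row=5, col=3) -> (row=5, col=2)
Final: (row=5, col=2)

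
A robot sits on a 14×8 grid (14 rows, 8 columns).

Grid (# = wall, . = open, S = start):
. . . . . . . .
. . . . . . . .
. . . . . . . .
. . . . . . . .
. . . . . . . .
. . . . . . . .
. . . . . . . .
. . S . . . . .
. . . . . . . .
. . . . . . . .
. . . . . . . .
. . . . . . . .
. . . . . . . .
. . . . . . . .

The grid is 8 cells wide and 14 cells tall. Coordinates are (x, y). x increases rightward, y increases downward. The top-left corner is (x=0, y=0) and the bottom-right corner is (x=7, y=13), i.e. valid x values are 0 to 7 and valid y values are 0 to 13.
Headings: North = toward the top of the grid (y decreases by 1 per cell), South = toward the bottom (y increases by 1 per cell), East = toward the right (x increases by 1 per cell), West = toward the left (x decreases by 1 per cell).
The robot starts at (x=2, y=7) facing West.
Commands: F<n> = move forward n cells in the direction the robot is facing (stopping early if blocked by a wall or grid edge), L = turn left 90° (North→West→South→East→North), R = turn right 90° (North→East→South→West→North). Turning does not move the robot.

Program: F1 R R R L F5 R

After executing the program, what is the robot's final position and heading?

Start: (x=2, y=7), facing West
  F1: move forward 1, now at (x=1, y=7)
  R: turn right, now facing North
  R: turn right, now facing East
  R: turn right, now facing South
  L: turn left, now facing East
  F5: move forward 5, now at (x=6, y=7)
  R: turn right, now facing South
Final: (x=6, y=7), facing South

Answer: Final position: (x=6, y=7), facing South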